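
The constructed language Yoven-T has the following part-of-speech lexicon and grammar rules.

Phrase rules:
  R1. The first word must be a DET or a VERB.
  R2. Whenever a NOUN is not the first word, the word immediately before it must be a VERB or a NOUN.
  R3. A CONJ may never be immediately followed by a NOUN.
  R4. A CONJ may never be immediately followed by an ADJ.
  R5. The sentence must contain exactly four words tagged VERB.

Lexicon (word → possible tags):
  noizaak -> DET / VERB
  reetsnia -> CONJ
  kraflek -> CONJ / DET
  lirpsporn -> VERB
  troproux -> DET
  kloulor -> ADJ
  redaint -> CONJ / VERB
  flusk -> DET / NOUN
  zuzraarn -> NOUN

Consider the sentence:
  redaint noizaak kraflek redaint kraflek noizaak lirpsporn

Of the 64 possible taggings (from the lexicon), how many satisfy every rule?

Candidates per position — 1:redaint {CONJ,VERB}; 2:noizaak {DET,VERB}; 3:kraflek {CONJ,DET}; 4:redaint {CONJ,VERB}; 5:kraflek {CONJ,DET}; 6:noizaak {DET,VERB}; 7:lirpsporn {VERB}.
There are 64 candidate sequences in total.
Checking each against the rules leaves 12 sequences.
Count = 12.

12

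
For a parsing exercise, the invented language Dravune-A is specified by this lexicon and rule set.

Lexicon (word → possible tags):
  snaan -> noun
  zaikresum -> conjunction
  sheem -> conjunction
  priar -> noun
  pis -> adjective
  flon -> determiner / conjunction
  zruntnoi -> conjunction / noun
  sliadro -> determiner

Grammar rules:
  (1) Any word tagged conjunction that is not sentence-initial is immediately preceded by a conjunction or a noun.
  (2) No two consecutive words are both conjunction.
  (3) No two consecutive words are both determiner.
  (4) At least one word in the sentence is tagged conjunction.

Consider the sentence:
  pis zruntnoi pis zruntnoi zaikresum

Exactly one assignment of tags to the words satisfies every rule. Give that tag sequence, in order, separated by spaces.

adjective noun adjective noun conjunction

Candidates per position — 1:pis {adjective}; 2:zruntnoi {conjunction,noun}; 3:pis {adjective}; 4:zruntnoi {conjunction,noun}; 5:zaikresum {conjunction}.
Word 2 cannot be conjunction — rule 1 would then fail for every completion. It is noun.
Word 4 cannot be conjunction — rule 1 would then fail for every completion. It is noun.
The only consistent sequence is: adjective noun adjective noun conjunction.
Check: rule 1 satisfied; rule 2 satisfied; rule 3 satisfied; rule 4 satisfied.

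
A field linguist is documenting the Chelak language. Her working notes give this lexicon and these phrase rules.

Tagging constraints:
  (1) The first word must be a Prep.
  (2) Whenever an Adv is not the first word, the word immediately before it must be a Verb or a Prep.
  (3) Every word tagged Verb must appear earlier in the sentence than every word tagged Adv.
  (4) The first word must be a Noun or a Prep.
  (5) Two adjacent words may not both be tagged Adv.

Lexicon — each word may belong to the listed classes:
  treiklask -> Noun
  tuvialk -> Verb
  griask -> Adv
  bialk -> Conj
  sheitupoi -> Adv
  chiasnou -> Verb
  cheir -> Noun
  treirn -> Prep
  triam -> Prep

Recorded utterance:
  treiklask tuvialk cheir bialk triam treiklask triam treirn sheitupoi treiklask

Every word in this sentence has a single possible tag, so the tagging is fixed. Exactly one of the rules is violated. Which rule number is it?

1

Fixed tagging: Noun Verb Noun Conj Prep Noun Prep Prep Adv Noun.
Checking each rule: R1 fails, R2 ok, R3 ok, R4 ok, R5 ok.
Only rule 1 fails.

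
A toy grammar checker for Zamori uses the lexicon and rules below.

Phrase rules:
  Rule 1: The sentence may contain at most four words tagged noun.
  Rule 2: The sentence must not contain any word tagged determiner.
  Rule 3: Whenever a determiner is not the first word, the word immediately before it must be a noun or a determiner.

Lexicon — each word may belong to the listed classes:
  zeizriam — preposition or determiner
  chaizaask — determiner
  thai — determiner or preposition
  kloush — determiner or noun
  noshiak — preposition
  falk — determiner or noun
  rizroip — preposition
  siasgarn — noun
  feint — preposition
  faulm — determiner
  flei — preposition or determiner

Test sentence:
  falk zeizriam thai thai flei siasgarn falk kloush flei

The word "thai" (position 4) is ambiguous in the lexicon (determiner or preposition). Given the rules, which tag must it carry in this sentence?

Candidates per position — 1:falk {determiner,noun}; 2:zeizriam {preposition,determiner}; 3:thai {determiner,preposition}; 4:thai {determiner,preposition}; 5:flei {preposition,determiner}; 6:siasgarn {noun}; 7:falk {determiner,noun}; 8:kloush {determiner,noun}; 9:flei {preposition,determiner}.
If word 1 were determiner, no tagging could satisfy rule 2; so word 1 is noun.
If word 2 were determiner, no tagging could satisfy rule 2; so word 2 is preposition.
If word 3 were determiner, no tagging could satisfy rule 2; so word 3 is preposition.
If word 4 were determiner, no tagging could satisfy rule 2; so word 4 is preposition.
If word 5 were determiner, no tagging could satisfy rule 2; so word 5 is preposition.
If word 7 were determiner, no tagging could satisfy rule 2; so word 7 is noun.
If word 8 were determiner, no tagging could satisfy rule 2; so word 8 is noun.
If word 9 were determiner, no tagging could satisfy rule 2; so word 9 is preposition.
The only consistent sequence is: noun preposition preposition preposition preposition noun noun noun preposition.
Check: rule 1 holds; rule 2 holds; rule 3 holds.

preposition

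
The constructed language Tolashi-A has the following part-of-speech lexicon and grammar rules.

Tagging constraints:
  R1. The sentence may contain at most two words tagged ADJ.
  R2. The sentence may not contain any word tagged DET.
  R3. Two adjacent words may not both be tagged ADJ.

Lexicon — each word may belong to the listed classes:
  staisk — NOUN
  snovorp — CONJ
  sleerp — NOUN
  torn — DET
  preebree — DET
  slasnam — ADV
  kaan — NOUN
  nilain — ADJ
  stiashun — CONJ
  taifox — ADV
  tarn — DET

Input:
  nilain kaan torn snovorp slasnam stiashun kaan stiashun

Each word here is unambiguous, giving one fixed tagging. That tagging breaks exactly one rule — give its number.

Fixed tagging: ADJ NOUN DET CONJ ADV CONJ NOUN CONJ.
Checking each rule: R1 pass, R2 fail, R3 pass.
Only rule 2 fails.

2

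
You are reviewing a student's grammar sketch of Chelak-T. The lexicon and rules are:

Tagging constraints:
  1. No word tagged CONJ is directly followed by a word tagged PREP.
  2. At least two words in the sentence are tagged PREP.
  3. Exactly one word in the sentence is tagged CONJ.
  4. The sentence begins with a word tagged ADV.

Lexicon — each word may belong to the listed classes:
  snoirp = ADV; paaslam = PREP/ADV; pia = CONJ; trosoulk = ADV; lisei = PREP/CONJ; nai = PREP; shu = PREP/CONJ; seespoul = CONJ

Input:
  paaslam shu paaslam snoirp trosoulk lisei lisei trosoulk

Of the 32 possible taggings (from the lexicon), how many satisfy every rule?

Candidates per position — 1:paaslam {PREP,ADV}; 2:shu {PREP,CONJ}; 3:paaslam {PREP,ADV}; 4:snoirp {ADV}; 5:trosoulk {ADV}; 6:lisei {PREP,CONJ}; 7:lisei {PREP,CONJ}; 8:trosoulk {ADV}.
There are 32 candidate sequences in total.
The sequences that satisfy every rule: ADV PREP PREP ADV ADV PREP CONJ ADV; ADV PREP ADV ADV ADV PREP CONJ ADV; ADV CONJ ADV ADV ADV PREP PREP ADV.
Count = 3.

3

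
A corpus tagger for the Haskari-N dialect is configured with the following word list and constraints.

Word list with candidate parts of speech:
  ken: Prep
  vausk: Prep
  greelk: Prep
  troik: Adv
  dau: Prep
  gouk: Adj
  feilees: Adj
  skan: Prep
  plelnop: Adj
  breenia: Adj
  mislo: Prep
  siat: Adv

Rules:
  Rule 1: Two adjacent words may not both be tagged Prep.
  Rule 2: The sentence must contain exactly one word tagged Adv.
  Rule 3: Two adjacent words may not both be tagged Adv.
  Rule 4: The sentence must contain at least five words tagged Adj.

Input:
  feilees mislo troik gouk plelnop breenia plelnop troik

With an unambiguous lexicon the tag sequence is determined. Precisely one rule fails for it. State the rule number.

Fixed tagging: Adj Prep Adv Adj Adj Adj Adj Adv.
Rule check: R1 ✓, R2 ✗, R3 ✓, R4 ✓.
Only rule 2 fails.

2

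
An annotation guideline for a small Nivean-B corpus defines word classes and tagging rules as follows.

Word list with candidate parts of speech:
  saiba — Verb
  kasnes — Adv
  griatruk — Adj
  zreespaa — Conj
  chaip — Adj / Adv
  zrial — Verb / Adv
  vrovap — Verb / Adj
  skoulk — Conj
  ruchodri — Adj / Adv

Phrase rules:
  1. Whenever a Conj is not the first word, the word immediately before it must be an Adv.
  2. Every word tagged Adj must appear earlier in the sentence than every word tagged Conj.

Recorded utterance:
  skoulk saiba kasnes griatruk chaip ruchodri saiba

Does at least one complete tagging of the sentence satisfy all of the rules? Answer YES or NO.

NO

Candidates per position — 1:skoulk {Conj}; 2:saiba {Verb}; 3:kasnes {Adv}; 4:griatruk {Adj}; 5:chaip {Adj,Adv}; 6:ruchodri {Adj,Adv}; 7:saiba {Verb}.
Rule 2 cannot be satisfied by any choice of tags from the lexicon.
So there is no consistent tagging.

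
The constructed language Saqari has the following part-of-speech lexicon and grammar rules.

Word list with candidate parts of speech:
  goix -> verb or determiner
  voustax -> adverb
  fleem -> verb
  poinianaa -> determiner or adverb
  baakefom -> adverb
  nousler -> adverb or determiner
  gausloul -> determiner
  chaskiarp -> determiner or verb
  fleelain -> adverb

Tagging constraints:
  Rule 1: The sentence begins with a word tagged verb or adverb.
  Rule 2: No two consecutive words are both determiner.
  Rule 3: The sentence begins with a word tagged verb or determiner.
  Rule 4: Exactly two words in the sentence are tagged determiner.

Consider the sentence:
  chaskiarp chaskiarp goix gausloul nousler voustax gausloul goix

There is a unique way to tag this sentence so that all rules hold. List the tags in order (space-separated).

Candidates per position — 1:chaskiarp {determiner,verb}; 2:chaskiarp {determiner,verb}; 3:goix {verb,determiner}; 4:gausloul {determiner}; 5:nousler {adverb,determiner}; 6:voustax {adverb}; 7:gausloul {determiner}; 8:goix {verb,determiner}.
Word 1 cannot be determiner — rule 1 would then fail for every completion. It is verb.
Word 2 cannot be determiner — rule 4 would then fail for every completion. It is verb.
Word 3 cannot be determiner — rule 2 would then fail for every completion. It is verb.
Word 5 cannot be determiner — rule 2 would then fail for every completion. It is adverb.
Word 8 cannot be determiner — rule 2 would then fail for every completion. It is verb.
So the tagging must be: verb verb verb determiner adverb adverb determiner verb.
Checking: rule 1 holds; rule 2 holds; rule 3 holds; rule 4 holds.

verb verb verb determiner adverb adverb determiner verb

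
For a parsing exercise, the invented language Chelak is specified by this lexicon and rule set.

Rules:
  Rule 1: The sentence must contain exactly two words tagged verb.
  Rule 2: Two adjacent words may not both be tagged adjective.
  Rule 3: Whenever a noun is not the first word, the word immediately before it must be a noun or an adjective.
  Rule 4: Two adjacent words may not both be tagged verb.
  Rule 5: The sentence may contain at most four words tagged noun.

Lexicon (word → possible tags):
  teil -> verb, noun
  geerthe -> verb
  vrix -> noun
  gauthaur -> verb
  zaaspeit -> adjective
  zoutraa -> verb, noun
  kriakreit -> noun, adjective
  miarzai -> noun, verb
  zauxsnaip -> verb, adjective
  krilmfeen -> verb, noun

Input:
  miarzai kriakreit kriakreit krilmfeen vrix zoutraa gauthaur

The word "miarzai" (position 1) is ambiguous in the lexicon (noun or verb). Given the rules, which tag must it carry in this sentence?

verb

Candidates per position — 1:miarzai {noun,verb}; 2:kriakreit {noun,adjective}; 3:kriakreit {noun,adjective}; 4:krilmfeen {verb,noun}; 5:vrix {noun}; 6:zoutraa {verb,noun}; 7:gauthaur {verb}.
Word 4 cannot be verb — rule 3 would then fail for every completion. It is noun.
Word 6 cannot be verb — rule 4 would then fail for every completion. It is noun.
Word 1 cannot be noun — rule 1 would then fail for every completion. It is verb.
Word 2 cannot be noun — rule 3 would then fail for every completion. It is adjective.
Word 3 cannot be adjective — rule 2 would then fail for every completion. It is noun.
That leaves exactly one tagging: verb adjective noun noun noun noun verb.
Checking: rule 1 holds; rule 2 holds; rule 3 holds; rule 4 holds; rule 5 holds.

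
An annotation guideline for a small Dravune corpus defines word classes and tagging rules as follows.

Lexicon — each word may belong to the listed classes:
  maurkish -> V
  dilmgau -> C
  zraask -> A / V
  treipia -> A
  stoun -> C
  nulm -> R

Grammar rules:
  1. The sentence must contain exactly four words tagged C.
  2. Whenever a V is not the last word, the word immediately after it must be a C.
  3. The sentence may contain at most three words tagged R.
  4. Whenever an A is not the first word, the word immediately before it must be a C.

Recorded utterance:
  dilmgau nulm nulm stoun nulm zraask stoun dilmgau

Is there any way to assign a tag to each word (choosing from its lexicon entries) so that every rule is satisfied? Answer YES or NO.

YES

Candidates per position — 1:dilmgau {C}; 2:nulm {R}; 3:nulm {R}; 4:stoun {C}; 5:nulm {R}; 6:zraask {A,V}; 7:stoun {C}; 8:dilmgau {C}.
One satisfying assignment: C R R C R V C C.
Checking: rule 1 holds; rule 2 holds; rule 3 holds; rule 4 holds.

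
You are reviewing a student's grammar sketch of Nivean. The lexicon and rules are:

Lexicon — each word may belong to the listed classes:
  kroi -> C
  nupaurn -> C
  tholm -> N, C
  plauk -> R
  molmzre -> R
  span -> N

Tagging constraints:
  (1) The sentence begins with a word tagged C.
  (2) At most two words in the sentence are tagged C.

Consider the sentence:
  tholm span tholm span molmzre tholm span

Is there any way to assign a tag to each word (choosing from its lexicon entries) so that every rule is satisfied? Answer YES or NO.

YES

Candidates per position — 1:tholm {N,C}; 2:span {N}; 3:tholm {N,C}; 4:span {N}; 5:molmzre {R}; 6:tholm {N,C}; 7:span {N}.
One satisfying assignment: C N N N R N N.
Check: rule 1 holds; rule 2 holds.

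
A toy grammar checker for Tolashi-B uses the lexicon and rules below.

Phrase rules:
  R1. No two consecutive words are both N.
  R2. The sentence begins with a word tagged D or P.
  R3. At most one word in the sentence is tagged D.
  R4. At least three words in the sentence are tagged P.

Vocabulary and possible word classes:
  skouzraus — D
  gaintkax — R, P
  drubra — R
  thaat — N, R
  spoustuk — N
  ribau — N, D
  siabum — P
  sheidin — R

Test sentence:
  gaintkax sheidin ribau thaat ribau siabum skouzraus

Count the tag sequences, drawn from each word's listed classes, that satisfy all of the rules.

Candidates per position — 1:gaintkax {R,P}; 2:sheidin {R}; 3:ribau {N,D}; 4:thaat {N,R}; 5:ribau {N,D}; 6:siabum {P}; 7:skouzraus {D}.
There are 16 candidate sequences in total.
Rule 4 cannot be satisfied by any choice of tags from the lexicon.
So there is no consistent tagging.
Count = 0.

0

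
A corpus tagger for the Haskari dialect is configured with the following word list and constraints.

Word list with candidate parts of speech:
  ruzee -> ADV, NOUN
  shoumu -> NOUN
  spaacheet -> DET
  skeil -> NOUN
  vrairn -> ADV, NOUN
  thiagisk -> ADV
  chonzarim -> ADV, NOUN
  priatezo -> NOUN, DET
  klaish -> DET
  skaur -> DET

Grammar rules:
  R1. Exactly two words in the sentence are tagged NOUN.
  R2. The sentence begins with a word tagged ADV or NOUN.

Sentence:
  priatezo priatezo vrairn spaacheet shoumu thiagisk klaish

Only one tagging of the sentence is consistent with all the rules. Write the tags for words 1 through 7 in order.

NOUN DET ADV DET NOUN ADV DET

Candidates per position — 1:priatezo {NOUN,DET}; 2:priatezo {NOUN,DET}; 3:vrairn {ADV,NOUN}; 4:spaacheet {DET}; 5:shoumu {NOUN}; 6:thiagisk {ADV}; 7:klaish {DET}.
If word 1 were DET, no tagging could satisfy rule 2; so word 1 is NOUN.
If word 2 were NOUN, no tagging could satisfy rule 1; so word 2 is DET.
If word 3 were NOUN, no tagging could satisfy rule 1; so word 3 is ADV.
The unique satisfying tagging is: NOUN DET ADV DET NOUN ADV DET.
Check: rule 1 ✓; rule 2 ✓.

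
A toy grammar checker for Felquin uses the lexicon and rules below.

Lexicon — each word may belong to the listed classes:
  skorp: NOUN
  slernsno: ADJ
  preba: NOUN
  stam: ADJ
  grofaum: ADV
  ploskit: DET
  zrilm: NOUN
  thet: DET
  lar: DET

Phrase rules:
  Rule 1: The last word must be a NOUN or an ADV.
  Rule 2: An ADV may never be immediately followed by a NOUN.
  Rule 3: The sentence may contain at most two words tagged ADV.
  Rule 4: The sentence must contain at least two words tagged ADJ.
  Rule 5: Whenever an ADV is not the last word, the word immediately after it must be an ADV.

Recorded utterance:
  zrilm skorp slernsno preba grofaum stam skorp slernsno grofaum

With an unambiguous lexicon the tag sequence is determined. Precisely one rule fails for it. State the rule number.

5

Fixed tagging: NOUN NOUN ADJ NOUN ADV ADJ NOUN ADJ ADV.
Rule check: R1 holds, R2 holds, R3 holds, R4 holds, R5 violated.
Only rule 5 fails.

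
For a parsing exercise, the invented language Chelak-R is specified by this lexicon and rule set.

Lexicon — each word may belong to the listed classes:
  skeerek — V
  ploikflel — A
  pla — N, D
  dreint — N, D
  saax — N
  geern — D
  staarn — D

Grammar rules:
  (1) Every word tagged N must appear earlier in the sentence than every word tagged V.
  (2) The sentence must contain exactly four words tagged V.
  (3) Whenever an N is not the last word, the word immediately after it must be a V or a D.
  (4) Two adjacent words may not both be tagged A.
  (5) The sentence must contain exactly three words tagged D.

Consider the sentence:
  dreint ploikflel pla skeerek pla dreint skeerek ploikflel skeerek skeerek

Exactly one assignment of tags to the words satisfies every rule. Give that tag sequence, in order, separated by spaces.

D A N V D D V A V V

Candidates per position — 1:dreint {N,D}; 2:ploikflel {A}; 3:pla {N,D}; 4:skeerek {V}; 5:pla {N,D}; 6:dreint {N,D}; 7:skeerek {V}; 8:ploikflel {A}; 9:skeerek {V}; 10:skeerek {V}.
Word 1 cannot be N — rule 3 would then fail for every completion. It is D.
Word 5 cannot be N — rule 1 would then fail for every completion. It is D.
Word 6 cannot be N — rule 1 would then fail for every completion. It is D.
Word 3 cannot be D — rule 5 would then fail for every completion. It is N.
The only consistent sequence is: D A N V D D V A V V.
Verifying each rule — rule 1 ok; rule 2 ok; rule 3 ok; rule 4 ok; rule 5 ok.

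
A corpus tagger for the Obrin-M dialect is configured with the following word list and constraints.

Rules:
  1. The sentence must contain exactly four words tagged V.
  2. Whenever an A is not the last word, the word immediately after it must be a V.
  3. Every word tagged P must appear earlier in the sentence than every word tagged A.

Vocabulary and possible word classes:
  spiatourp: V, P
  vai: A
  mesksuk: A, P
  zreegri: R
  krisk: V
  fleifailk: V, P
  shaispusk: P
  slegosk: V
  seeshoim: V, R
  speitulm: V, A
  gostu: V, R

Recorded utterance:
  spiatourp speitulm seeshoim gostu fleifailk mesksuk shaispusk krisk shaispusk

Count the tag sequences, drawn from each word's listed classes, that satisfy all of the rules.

Candidates per position — 1:spiatourp {V,P}; 2:speitulm {V,A}; 3:seeshoim {V,R}; 4:gostu {V,R}; 5:fleifailk {V,P}; 6:mesksuk {A,P}; 7:shaispusk {P}; 8:krisk {V}; 9:shaispusk {P}.
There are 64 candidate sequences in total.
Checking each against the rules leaves 6 sequences.
Count = 6.

6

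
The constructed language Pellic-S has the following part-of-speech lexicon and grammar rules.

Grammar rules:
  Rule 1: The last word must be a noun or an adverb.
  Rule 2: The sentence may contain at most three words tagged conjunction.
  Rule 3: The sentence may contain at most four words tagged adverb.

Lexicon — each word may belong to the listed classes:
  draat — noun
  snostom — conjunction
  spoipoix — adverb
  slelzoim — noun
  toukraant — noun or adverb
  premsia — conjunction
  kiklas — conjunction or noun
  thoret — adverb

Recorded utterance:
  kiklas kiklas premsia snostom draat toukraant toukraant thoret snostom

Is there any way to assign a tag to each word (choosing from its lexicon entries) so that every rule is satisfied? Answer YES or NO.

NO

Candidates per position — 1:kiklas {conjunction,noun}; 2:kiklas {conjunction,noun}; 3:premsia {conjunction}; 4:snostom {conjunction}; 5:draat {noun}; 6:toukraant {noun,adverb}; 7:toukraant {noun,adverb}; 8:thoret {adverb}; 9:snostom {conjunction}.
Rule 1 cannot be satisfied by any choice of tags from the lexicon.
So there is no consistent tagging.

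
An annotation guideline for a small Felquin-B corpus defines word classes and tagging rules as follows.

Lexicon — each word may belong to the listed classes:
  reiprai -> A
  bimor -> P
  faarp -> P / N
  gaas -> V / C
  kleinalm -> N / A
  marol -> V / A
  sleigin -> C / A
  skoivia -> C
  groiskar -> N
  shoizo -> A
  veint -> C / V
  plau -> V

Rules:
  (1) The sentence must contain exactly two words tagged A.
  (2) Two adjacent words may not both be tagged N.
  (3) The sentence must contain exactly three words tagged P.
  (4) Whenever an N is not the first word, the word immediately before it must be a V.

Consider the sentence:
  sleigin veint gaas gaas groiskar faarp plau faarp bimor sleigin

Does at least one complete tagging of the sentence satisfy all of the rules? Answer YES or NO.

YES

Candidates per position — 1:sleigin {C,A}; 2:veint {C,V}; 3:gaas {V,C}; 4:gaas {V,C}; 5:groiskar {N}; 6:faarp {P,N}; 7:plau {V}; 8:faarp {P,N}; 9:bimor {P}; 10:sleigin {C,A}.
One satisfying assignment: A C V V N P V P P A.
Rule-by-rule: rule 1 satisfied; rule 2 satisfied; rule 3 satisfied; rule 4 satisfied.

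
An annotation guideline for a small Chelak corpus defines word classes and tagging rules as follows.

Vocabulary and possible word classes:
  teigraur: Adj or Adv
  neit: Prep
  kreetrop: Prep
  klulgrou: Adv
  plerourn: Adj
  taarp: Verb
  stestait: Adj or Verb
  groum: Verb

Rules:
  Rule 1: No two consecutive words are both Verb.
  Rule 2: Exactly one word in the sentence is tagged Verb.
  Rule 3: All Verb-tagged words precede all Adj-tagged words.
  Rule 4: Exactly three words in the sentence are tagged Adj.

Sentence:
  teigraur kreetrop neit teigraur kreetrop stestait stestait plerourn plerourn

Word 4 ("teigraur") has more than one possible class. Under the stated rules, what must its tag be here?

Candidates per position — 1:teigraur {Adj,Adv}; 2:kreetrop {Prep}; 3:neit {Prep}; 4:teigraur {Adj,Adv}; 5:kreetrop {Prep}; 6:stestait {Adj,Verb}; 7:stestait {Adj,Verb}; 8:plerourn {Adj}; 9:plerourn {Adj}.
Position 4: the remaining choice is settled jointly with positions 1, 6, 7 — only Adv at position 4 is part of a tagging that satisfies every rule.
That leaves exactly one tagging: Adv Prep Prep Adv Prep Verb Adj Adj Adj.
Verifying each rule — rule 1 ok; rule 2 ok; rule 3 ok; rule 4 ok.

Adv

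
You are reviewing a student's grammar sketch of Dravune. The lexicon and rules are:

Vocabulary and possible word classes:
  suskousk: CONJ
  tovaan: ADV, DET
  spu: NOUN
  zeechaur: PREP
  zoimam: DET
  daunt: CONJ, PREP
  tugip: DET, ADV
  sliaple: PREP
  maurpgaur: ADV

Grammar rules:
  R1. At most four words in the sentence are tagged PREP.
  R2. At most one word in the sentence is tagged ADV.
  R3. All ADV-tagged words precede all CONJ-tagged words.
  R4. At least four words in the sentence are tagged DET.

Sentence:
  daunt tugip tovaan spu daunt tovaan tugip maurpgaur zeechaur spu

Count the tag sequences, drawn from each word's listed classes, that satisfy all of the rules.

Candidates per position — 1:daunt {CONJ,PREP}; 2:tugip {DET,ADV}; 3:tovaan {ADV,DET}; 4:spu {NOUN}; 5:daunt {CONJ,PREP}; 6:tovaan {ADV,DET}; 7:tugip {DET,ADV}; 8:maurpgaur {ADV}; 9:zeechaur {PREP}; 10:spu {NOUN}.
There are 64 candidate sequences in total.
The sequences that satisfy every rule: PREP DET DET NOUN PREP DET DET ADV PREP NOUN.
Count = 1.

1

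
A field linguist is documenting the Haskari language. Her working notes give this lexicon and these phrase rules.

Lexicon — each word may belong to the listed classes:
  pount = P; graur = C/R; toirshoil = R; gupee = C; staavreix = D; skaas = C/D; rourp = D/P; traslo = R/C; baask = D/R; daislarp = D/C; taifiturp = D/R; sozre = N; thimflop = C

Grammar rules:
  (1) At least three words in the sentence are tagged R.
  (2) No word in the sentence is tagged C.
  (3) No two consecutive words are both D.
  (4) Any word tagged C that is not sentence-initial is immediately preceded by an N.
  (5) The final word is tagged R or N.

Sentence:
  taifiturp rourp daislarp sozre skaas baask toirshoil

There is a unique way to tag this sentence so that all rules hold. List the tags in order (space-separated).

Candidates per position — 1:taifiturp {D,R}; 2:rourp {D,P}; 3:daislarp {D,C}; 4:sozre {N}; 5:skaas {C,D}; 6:baask {D,R}; 7:toirshoil {R}.
Position 1: D is ruled out by rule 1; that leaves R.
Position 3: C is ruled out by rule 2; that leaves D.
Position 5: C is ruled out by rule 2; that leaves D.
Position 6: D is ruled out by rule 1; that leaves R.
Position 2: D is ruled out by rule 3; that leaves P.
So the tagging must be: R P D N D R R.
Rule-by-rule: rule 1 holds; rule 2 holds; rule 3 holds; rule 4 holds; rule 5 holds.

R P D N D R R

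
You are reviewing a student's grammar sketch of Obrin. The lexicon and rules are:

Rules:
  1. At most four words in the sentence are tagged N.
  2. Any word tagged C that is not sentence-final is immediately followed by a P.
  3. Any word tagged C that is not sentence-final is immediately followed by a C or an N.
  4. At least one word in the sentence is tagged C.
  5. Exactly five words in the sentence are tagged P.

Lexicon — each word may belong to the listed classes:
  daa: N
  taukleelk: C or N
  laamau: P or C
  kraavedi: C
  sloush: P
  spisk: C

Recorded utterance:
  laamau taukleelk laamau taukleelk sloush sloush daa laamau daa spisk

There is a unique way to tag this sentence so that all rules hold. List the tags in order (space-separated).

P N P N P P N P N C

Candidates per position — 1:laamau {P,C}; 2:taukleelk {C,N}; 3:laamau {P,C}; 4:taukleelk {C,N}; 5:sloush {P}; 6:sloush {P}; 7:daa {N}; 8:laamau {P,C}; 9:daa {N}; 10:spisk {C}.
Position 1: tagging it C would leave rule 2 unsatisfiable, so it must be P.
Position 3: tagging it C would leave rule 2 unsatisfiable, so it must be P.
Position 4: tagging it C would leave rule 3 unsatisfiable, so it must be N.
Position 8: tagging it C would leave rule 2 unsatisfiable, so it must be P.
Position 2: tagging it C would leave rule 3 unsatisfiable, so it must be N.
That leaves exactly one tagging: P N P N P P N P N C.
Rule-by-rule: rule 1 ok; rule 2 ok; rule 3 ok; rule 4 ok; rule 5 ok.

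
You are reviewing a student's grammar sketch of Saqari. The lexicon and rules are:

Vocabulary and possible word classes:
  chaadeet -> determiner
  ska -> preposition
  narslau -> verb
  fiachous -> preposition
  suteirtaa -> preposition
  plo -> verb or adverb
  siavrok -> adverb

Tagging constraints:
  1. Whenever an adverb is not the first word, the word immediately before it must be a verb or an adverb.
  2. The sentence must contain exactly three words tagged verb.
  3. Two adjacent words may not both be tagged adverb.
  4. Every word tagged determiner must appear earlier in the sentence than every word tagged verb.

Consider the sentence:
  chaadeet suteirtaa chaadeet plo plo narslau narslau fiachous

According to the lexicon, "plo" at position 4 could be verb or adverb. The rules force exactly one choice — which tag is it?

Candidates per position — 1:chaadeet {determiner}; 2:suteirtaa {preposition}; 3:chaadeet {determiner}; 4:plo {verb,adverb}; 5:plo {verb,adverb}; 6:narslau {verb}; 7:narslau {verb}; 8:fiachous {preposition}.
Position 4: tagging it adverb would leave rule 1 unsatisfiable, so it must be verb.
Position 5: tagging it verb would leave rule 2 unsatisfiable, so it must be adverb.
The only consistent sequence is: determiner preposition determiner verb adverb verb verb preposition.
Rule-by-rule: rule 1 satisfied; rule 2 satisfied; rule 3 satisfied; rule 4 satisfied.

verb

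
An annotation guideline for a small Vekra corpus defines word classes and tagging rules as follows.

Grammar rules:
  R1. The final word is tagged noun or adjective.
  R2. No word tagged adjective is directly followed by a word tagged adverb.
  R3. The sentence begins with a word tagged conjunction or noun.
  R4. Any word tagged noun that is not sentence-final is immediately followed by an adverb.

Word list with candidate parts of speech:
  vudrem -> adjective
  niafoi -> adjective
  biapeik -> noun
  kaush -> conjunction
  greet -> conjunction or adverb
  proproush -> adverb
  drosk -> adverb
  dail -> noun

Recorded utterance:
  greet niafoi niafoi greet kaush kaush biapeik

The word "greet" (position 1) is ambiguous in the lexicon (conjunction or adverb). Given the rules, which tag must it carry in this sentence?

conjunction

Candidates per position — 1:greet {conjunction,adverb}; 2:niafoi {adjective}; 3:niafoi {adjective}; 4:greet {conjunction,adverb}; 5:kaush {conjunction}; 6:kaush {conjunction}; 7:biapeik {noun}.
Position 1: adverb is ruled out by rule 3; that leaves conjunction.
Position 4: adverb is ruled out by rule 2; that leaves conjunction.
So the tagging must be: conjunction adjective adjective conjunction conjunction conjunction noun.
Check: rule 1 ✓; rule 2 ✓; rule 3 ✓; rule 4 ✓.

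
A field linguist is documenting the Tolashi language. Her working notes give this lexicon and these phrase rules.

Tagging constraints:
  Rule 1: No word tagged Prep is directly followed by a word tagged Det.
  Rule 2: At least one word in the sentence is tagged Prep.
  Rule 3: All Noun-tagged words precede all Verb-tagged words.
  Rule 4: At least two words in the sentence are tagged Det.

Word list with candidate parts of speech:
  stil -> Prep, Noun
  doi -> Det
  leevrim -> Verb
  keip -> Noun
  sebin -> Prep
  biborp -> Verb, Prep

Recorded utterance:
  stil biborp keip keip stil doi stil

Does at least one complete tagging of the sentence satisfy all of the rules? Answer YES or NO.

NO

Candidates per position — 1:stil {Prep,Noun}; 2:biborp {Verb,Prep}; 3:keip {Noun}; 4:keip {Noun}; 5:stil {Prep,Noun}; 6:doi {Det}; 7:stil {Prep,Noun}.
Rule 4 cannot be satisfied by any choice of tags from the lexicon.
So there is no consistent tagging.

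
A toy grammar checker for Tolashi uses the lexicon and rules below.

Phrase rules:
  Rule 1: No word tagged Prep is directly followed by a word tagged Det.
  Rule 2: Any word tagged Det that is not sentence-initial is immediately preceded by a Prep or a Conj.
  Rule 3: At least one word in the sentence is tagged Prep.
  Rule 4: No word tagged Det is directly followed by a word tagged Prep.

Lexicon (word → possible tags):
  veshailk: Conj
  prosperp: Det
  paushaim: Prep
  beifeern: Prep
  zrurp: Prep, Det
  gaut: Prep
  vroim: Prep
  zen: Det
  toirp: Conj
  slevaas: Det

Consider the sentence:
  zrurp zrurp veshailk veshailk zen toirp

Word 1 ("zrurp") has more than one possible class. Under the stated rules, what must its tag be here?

Candidates per position — 1:zrurp {Prep,Det}; 2:zrurp {Prep,Det}; 3:veshailk {Conj}; 4:veshailk {Conj}; 5:zen {Det}; 6:toirp {Conj}.
Position 1: the remaining choice is settled jointly with positions 2 — only Prep at position 1 is part of a tagging that satisfies every rule.
The only consistent sequence is: Prep Prep Conj Conj Det Conj.
Checking: rule 1 satisfied; rule 2 satisfied; rule 3 satisfied; rule 4 satisfied.

Prep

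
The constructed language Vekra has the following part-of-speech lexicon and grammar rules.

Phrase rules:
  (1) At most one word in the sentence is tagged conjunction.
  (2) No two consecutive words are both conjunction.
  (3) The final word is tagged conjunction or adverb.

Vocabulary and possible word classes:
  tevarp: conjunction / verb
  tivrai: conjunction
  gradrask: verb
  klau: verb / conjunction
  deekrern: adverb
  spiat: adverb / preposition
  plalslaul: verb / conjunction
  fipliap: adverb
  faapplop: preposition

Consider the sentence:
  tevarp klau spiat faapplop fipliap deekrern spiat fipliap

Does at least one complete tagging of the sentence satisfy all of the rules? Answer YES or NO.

Candidates per position — 1:tevarp {conjunction,verb}; 2:klau {verb,conjunction}; 3:spiat {adverb,preposition}; 4:faapplop {preposition}; 5:fipliap {adverb}; 6:deekrern {adverb}; 7:spiat {adverb,preposition}; 8:fipliap {adverb}.
One satisfying assignment: verb verb preposition preposition adverb adverb preposition adverb.
Verifying each rule — rule 1 satisfied; rule 2 satisfied; rule 3 satisfied.

YES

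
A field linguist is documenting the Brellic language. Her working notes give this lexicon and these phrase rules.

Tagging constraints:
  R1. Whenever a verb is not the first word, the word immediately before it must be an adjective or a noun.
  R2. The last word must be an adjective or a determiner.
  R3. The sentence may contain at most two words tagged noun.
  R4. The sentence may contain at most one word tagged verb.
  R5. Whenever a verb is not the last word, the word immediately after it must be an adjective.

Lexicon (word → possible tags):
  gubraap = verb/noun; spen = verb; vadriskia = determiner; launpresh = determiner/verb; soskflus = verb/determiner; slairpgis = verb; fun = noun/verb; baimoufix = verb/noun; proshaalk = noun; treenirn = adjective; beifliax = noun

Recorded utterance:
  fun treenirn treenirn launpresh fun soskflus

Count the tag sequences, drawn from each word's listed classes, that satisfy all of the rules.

Candidates per position — 1:fun {noun,verb}; 2:treenirn {adjective}; 3:treenirn {adjective}; 4:launpresh {determiner,verb}; 5:fun {noun,verb}; 6:soskflus {verb,determiner}.
There are 16 candidate sequences in total.
The sequences that satisfy every rule: noun adjective adjective determiner noun determiner; verb adjective adjective determiner noun determiner.
Count = 2.

2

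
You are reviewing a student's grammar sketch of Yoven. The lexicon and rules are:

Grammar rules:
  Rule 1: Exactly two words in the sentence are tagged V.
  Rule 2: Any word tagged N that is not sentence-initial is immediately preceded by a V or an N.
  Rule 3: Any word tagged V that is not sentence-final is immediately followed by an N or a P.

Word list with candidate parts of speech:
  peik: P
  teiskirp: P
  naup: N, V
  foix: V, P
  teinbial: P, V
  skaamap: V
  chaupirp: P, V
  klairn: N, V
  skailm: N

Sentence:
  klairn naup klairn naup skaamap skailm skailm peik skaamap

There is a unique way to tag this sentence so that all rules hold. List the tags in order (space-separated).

N N N N V N N P V

Candidates per position — 1:klairn {N,V}; 2:naup {N,V}; 3:klairn {N,V}; 4:naup {N,V}; 5:skaamap {V}; 6:skailm {N}; 7:skailm {N}; 8:peik {P}; 9:skaamap {V}.
Position 1: V is ruled out by rule 1; that leaves N.
Position 2: V is ruled out by rule 1; that leaves N.
Position 3: V is ruled out by rule 1; that leaves N.
Position 4: V is ruled out by rule 1; that leaves N.
So the tagging must be: N N N N V N N P V.
Rule-by-rule: rule 1 ✓; rule 2 ✓; rule 3 ✓.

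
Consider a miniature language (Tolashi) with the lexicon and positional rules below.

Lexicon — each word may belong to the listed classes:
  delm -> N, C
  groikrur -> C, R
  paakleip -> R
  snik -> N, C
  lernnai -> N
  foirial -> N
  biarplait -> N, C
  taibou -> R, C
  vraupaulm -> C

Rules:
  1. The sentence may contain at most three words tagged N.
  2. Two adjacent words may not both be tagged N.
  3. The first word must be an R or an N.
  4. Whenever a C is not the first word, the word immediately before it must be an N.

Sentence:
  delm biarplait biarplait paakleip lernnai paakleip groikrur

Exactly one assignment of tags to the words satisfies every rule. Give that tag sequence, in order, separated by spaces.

Candidates per position — 1:delm {N,C}; 2:biarplait {N,C}; 3:biarplait {N,C}; 4:paakleip {R}; 5:lernnai {N}; 6:paakleip {R}; 7:groikrur {C,R}.
Position 1: tagging it C would leave rule 3 unsatisfiable, so it must be N.
Position 2: tagging it N would leave rule 2 unsatisfiable, so it must be C.
Position 3: tagging it C would leave rule 4 unsatisfiable, so it must be N.
Position 7: tagging it C would leave rule 4 unsatisfiable, so it must be R.
That leaves exactly one tagging: N C N R N R R.
Check: rule 1 holds; rule 2 holds; rule 3 holds; rule 4 holds.

N C N R N R R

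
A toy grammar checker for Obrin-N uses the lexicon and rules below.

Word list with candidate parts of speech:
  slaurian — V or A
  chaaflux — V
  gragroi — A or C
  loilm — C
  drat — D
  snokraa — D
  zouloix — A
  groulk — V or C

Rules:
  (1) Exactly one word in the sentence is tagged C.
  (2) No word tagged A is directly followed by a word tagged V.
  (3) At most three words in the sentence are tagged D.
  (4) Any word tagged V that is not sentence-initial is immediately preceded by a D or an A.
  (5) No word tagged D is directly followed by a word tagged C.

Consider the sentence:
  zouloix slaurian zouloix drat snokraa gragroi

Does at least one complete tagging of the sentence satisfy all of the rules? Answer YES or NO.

NO

Candidates per position — 1:zouloix {A}; 2:slaurian {V,A}; 3:zouloix {A}; 4:drat {D}; 5:snokraa {D}; 6:gragroi {A,C}.
Every candidate sequence violates at least one rule; no consistent tagging exists.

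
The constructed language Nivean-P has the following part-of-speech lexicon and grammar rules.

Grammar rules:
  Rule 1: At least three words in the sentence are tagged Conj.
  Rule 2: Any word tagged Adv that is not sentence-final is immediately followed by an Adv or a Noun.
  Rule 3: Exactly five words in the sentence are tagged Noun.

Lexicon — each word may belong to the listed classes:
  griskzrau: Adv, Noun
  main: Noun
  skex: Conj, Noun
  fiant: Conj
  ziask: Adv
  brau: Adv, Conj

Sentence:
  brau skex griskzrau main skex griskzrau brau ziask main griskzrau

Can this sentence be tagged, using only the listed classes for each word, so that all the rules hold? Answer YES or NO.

YES

Candidates per position — 1:brau {Adv,Conj}; 2:skex {Conj,Noun}; 3:griskzrau {Adv,Noun}; 4:main {Noun}; 5:skex {Conj,Noun}; 6:griskzrau {Adv,Noun}; 7:brau {Adv,Conj}; 8:ziask {Adv}; 9:main {Noun}; 10:griskzrau {Adv,Noun}.
One satisfying assignment: Conj Conj Noun Noun Conj Noun Adv Adv Noun Noun.
Checking: rule 1 ok; rule 2 ok; rule 3 ok.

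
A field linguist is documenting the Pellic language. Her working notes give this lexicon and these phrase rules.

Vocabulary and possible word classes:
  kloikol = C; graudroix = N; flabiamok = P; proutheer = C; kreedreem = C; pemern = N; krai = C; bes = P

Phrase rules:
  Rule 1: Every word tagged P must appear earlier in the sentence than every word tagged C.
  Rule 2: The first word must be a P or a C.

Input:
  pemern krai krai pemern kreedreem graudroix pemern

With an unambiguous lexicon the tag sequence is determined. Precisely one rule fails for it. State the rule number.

2

Fixed tagging: N C C N C N N.
Checking each rule: R1 pass, R2 fail.
Only rule 2 fails.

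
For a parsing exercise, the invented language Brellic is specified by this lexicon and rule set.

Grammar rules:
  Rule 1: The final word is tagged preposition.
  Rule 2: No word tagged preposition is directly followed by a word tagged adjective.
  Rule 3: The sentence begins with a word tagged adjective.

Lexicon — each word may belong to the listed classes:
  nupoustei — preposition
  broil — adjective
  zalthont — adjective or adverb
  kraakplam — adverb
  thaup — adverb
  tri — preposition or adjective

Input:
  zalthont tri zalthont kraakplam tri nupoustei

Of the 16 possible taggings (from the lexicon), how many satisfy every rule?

Candidates per position — 1:zalthont {adjective,adverb}; 2:tri {preposition,adjective}; 3:zalthont {adjective,adverb}; 4:kraakplam {adverb}; 5:tri {preposition,adjective}; 6:nupoustei {preposition}.
There are 16 candidate sequences in total.
Checking each against the rules leaves 6 sequences.
Count = 6.

6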